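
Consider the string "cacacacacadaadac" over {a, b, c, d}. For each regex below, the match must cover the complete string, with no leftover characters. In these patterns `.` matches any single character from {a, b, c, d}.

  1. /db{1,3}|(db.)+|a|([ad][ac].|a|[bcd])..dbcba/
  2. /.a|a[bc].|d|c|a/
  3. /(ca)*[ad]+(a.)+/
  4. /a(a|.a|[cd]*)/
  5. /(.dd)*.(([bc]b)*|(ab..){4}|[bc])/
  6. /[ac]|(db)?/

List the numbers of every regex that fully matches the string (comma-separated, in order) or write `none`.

3

1 → no match
2 → no match
3 → match
4 → no match — must start with "a"
5 → no match
6 → no match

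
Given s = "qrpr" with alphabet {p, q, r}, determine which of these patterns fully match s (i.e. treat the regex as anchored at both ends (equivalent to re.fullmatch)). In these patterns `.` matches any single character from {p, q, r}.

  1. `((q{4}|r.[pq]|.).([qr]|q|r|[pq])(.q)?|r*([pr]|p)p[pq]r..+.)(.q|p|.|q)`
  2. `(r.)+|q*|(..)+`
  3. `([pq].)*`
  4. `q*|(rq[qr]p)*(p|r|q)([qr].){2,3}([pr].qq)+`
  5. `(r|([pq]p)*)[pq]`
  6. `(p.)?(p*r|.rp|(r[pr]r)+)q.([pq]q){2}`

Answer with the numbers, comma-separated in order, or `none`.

1 → match
2 → match
3 → match
4 → no match
5 → no match
6 → no match — must end with "q"

1, 2, 3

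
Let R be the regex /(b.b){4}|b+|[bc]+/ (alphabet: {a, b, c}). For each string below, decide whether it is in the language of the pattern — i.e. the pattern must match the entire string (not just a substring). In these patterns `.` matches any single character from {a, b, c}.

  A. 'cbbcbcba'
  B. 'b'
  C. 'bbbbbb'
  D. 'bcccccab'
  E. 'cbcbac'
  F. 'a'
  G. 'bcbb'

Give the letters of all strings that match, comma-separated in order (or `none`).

A. 'cbbcbcba' → no match
B. 'b' → match
C. 'bbbbbb' → match
D. 'bcccccab' → no match
E. 'cbcbac' → no match
F. 'a' → no match
G. 'bcbb' → match

B, C, G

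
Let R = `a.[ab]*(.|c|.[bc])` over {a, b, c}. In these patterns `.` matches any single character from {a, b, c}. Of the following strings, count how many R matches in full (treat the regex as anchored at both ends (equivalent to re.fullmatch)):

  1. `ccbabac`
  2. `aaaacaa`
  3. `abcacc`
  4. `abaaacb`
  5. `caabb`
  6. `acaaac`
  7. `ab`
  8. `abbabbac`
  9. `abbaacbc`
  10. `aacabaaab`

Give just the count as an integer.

1 → no match — must start with `a`
2 → no match
3 → no match
4 → match
5 → no match — must start with `a`
6 → match
7 → no match
8 → match
9 → no match
10 → no match
Total matched: 3

3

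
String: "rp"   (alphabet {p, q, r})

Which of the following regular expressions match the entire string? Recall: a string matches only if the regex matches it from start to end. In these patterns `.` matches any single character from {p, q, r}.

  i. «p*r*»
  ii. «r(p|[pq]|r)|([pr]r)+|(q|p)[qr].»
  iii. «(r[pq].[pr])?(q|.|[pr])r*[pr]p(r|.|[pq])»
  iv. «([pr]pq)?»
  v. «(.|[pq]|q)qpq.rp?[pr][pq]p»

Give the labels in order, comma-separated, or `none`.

i → no match
ii → match
iii → no match
iv → no match
v → no match

ii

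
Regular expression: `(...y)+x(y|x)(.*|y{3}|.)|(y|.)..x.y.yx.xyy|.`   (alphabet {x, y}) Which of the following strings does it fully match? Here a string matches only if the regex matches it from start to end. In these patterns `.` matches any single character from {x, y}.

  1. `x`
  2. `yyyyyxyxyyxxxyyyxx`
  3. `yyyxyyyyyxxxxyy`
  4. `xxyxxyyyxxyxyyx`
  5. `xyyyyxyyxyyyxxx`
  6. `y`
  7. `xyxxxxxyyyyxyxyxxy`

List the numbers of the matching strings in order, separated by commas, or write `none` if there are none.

1, 5, 6

1 → match
2 → no match
3 → no match
4 → no match
5 → match
6 → match
7 → no match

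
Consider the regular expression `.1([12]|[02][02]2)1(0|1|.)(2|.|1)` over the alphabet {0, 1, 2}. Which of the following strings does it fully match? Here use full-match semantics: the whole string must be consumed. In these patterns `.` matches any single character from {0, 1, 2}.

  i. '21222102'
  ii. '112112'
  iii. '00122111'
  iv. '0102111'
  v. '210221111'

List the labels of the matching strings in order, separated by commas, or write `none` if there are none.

i, ii

i. '21222102' → match
ii. '112112' → match
iii. '00122111' → no match
iv. '0102111' → no match
v. '210221111' → no match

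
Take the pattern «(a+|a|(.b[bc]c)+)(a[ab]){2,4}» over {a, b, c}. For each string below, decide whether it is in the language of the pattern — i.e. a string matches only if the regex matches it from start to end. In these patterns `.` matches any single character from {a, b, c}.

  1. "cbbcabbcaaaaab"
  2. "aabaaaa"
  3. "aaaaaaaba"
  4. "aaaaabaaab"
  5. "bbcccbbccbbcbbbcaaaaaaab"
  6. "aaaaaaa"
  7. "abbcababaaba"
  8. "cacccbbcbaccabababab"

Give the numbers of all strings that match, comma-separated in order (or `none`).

1, 2, 4, 5, 6

1 → match
2 → match
3 → no match
4 → match
5 → match
6 → match
7 → no match
8 → no match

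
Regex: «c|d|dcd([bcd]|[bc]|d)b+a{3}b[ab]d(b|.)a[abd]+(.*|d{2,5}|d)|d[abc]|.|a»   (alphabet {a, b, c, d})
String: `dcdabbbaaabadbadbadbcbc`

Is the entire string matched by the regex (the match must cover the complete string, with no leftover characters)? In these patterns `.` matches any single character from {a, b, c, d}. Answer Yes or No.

No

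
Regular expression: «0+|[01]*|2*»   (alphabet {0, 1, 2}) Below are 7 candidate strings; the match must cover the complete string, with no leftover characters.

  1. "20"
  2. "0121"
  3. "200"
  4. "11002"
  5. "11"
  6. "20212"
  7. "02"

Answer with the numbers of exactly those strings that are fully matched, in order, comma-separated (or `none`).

5

1. "20" → no match
2. "0121" → no match
3. "200" → no match
4. "11002" → no match
5. "11" → match
6. "20212" → no match
7. "02" → no match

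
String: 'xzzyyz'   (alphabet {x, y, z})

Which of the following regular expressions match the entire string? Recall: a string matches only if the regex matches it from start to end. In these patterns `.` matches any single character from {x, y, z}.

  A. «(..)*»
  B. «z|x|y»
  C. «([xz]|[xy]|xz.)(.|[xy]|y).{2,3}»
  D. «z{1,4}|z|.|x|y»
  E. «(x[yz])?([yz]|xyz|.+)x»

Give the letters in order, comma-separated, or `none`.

A, C

A → match
B → no match
C → match
D → no match
E → no match — must end with 'x'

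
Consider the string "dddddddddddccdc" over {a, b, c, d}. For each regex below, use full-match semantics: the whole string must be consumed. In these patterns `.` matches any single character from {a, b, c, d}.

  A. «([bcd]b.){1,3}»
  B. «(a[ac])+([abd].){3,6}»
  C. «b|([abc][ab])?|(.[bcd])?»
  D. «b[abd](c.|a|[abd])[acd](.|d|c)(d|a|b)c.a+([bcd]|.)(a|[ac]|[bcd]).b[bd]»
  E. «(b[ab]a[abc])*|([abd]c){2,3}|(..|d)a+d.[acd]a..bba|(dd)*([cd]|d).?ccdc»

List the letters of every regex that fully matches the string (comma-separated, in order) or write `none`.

A → no match
B → no match — must start with "a"
C → no match
D → no match — must start with "b"
E → match

E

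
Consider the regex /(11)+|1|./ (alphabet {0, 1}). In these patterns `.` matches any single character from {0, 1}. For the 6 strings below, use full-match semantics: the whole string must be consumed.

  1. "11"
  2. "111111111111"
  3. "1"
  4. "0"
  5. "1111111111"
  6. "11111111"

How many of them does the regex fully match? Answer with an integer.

6

1. "11" → match
2. "111111111111" → match
3. "1" → match
4. "0" → match
5. "1111111111" → match
6. "11111111" → match
Total matched: 6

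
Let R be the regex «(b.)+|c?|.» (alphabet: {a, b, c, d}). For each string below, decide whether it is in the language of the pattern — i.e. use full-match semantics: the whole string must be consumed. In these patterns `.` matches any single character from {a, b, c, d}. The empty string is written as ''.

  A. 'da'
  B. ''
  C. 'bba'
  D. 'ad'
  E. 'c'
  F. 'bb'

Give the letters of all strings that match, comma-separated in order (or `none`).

A → no match
B → match
C → no match
D → no match
E → match
F → match

B, E, F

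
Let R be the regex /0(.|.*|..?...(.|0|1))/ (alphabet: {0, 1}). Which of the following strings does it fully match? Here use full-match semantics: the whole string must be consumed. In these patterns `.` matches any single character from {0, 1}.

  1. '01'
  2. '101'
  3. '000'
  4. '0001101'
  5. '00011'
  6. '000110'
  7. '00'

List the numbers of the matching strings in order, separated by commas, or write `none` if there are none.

1, 3, 4, 5, 6, 7

1 → match
2 → no match — must start with '0'
3 → match
4 → match
5 → match
6 → match
7 → match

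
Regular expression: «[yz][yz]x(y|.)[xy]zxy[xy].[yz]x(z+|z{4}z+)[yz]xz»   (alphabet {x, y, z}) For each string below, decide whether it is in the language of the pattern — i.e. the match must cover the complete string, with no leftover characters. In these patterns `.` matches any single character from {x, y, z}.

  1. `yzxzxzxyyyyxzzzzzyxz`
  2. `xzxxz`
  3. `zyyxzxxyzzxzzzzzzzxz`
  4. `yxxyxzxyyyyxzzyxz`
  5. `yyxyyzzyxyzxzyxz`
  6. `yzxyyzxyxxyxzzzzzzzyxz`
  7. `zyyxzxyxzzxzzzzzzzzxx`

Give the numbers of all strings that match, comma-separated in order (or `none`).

1, 6

1 → match
2 → no match
3 → no match
4 → no match
5 → no match
6 → match
7 → no match — must end with `xz`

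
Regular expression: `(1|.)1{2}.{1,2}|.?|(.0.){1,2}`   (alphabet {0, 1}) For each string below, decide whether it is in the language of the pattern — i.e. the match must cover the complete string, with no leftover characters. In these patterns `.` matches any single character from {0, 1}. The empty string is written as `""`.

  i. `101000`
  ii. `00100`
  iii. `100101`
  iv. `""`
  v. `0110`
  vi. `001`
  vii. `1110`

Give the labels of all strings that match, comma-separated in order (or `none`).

i. `101000` → match
ii. `00100` → no match
iii. `100101` → match
iv. `""` → match
v. `0110` → match
vi. `001` → match
vii. `1110` → match

i, iii, iv, v, vi, vii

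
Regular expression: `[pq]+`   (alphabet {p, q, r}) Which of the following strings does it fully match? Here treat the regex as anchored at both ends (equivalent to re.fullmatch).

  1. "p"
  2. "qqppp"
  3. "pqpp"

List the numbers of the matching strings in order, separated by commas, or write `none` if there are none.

1. "p" → match
2. "qqppp" → match
3. "pqpp" → match

1, 2, 3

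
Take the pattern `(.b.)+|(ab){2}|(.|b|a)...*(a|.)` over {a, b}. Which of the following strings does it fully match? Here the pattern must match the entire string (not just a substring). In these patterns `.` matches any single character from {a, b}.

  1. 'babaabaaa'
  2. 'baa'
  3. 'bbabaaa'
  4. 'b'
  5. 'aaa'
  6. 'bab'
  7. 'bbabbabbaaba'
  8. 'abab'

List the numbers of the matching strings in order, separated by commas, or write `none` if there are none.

1 → match
2 → no match
3 → match
4 → no match
5 → no match
6 → no match
7 → match
8 → match

1, 3, 7, 8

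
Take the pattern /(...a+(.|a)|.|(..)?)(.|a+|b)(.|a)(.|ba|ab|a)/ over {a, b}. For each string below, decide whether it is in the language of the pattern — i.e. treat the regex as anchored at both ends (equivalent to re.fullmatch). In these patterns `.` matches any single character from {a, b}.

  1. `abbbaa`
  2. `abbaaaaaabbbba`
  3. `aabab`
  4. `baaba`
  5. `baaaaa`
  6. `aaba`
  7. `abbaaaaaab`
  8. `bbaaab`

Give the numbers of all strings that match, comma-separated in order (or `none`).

1. `abbbaa` → no match
2 → match
3. `aabab` → match
4. `baaba` → match
5. `baaaaa` → match
6. `aaba` → match
7. `abbaaaaaab` → match
8. `bbaaab` → match

2, 3, 4, 5, 6, 7, 8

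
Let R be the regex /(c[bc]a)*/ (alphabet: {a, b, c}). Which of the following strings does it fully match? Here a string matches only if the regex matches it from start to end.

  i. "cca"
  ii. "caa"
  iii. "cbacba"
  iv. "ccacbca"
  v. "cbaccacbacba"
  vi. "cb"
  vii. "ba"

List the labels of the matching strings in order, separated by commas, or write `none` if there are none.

i → match
ii → no match
iii → match
iv → no match
v → match
vi → no match
vii → no match

i, iii, v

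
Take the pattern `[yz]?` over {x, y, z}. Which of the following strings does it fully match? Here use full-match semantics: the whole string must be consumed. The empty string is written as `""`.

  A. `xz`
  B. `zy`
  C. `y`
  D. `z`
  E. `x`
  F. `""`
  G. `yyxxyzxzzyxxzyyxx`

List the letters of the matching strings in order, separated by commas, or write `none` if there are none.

C, D, F

A → no match
B → no match
C → match
D → match
E → no match
F → match
G → no match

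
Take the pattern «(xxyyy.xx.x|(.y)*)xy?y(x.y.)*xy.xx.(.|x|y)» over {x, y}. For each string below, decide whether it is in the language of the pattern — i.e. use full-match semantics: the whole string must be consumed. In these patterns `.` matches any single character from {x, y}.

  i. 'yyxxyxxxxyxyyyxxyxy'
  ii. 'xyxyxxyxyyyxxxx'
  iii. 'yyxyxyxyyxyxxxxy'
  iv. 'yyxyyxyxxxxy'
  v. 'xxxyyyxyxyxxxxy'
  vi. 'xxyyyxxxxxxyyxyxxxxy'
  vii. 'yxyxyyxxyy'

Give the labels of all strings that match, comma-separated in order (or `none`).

i → no match
ii → no match
iii → match
iv → match
v → no match
vi → match
vii → no match

iii, iv, vi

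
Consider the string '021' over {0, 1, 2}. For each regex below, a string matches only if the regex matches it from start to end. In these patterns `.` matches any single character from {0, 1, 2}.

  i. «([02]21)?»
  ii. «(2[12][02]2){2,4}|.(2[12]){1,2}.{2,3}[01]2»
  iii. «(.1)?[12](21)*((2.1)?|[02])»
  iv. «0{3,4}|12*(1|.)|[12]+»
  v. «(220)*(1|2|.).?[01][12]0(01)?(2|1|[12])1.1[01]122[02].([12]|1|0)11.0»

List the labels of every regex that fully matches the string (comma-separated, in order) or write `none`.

i → match
ii → no match — must end with '2'
iii → no match
iv → no match
v → no match — must end with '0'

i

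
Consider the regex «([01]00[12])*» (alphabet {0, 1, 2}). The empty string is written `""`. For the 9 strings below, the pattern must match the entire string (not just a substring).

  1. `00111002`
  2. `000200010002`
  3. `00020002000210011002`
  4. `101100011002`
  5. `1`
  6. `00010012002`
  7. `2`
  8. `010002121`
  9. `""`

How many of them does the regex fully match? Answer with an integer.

3

1 → no match
2 → match
3 → match
4 → no match
5 → no match
6 → no match
7 → no match
8 → no match
9 → match
Total matched: 3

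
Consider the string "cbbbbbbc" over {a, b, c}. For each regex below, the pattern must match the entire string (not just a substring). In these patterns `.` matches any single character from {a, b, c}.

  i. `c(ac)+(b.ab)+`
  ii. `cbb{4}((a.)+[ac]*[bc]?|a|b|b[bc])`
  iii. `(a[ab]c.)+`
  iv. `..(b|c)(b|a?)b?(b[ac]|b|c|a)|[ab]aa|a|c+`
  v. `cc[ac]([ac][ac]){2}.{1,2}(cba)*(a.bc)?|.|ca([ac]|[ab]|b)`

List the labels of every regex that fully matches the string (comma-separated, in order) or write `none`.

i → no match — must start with "cac"
ii → match
iii → no match — must start with "a"
iv → no match
v → no match

ii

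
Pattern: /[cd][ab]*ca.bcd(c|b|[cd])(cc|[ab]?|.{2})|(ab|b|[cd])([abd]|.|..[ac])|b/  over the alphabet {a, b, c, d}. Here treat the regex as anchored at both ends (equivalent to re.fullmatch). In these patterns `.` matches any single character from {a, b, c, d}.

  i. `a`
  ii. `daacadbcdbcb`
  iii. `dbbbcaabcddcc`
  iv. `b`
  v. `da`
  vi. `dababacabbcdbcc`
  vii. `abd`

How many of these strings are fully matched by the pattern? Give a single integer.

6

i → no match
ii → match
iii → match
iv → match
v → match
vi → match
vii → match
Total matched: 6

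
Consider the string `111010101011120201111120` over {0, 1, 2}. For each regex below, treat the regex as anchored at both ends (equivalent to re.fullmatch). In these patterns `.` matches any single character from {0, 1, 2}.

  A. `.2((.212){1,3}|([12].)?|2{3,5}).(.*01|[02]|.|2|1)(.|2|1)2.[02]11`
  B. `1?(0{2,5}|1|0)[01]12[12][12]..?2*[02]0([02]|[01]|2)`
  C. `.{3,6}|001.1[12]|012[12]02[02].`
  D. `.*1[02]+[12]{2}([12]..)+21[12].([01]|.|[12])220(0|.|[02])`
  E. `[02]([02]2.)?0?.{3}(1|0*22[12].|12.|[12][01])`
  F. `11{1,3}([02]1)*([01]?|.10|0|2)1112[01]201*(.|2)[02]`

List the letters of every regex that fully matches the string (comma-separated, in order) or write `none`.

F

A → no match — must end with `11`
B → no match
C → no match
D → no match
E → no match
F → match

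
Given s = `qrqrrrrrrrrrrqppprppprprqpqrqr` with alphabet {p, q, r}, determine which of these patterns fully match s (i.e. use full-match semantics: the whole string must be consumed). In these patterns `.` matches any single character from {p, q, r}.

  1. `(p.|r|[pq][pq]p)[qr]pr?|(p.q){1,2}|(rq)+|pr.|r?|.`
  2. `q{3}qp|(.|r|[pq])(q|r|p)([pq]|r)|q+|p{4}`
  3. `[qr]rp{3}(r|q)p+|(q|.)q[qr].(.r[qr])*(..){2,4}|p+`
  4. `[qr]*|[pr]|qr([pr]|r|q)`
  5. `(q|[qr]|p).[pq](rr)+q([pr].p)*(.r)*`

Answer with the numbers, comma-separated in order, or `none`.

1 → no match
2 → no match
3 → no match
4 → no match
5 → match

5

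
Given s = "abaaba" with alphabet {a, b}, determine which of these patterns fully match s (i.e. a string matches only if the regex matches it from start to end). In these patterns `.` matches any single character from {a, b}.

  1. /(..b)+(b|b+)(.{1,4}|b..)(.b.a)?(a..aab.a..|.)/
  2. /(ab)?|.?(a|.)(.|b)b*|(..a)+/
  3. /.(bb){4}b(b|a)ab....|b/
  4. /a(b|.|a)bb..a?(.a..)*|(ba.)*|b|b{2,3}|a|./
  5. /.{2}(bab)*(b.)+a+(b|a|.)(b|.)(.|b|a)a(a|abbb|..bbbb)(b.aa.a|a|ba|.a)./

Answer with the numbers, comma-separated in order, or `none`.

1 → no match
2 → match
3 → no match
4 → no match
5 → no match

2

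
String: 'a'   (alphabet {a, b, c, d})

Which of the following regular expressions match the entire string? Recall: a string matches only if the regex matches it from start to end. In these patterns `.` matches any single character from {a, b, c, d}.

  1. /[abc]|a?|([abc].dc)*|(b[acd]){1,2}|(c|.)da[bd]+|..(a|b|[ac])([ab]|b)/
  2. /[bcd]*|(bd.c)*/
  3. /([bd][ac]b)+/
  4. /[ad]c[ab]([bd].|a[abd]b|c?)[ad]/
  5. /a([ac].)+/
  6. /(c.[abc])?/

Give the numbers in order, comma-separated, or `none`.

1

1 → match
2 → no match
3 → no match — must end with 'b'
4 → no match
5 → no match
6 → no match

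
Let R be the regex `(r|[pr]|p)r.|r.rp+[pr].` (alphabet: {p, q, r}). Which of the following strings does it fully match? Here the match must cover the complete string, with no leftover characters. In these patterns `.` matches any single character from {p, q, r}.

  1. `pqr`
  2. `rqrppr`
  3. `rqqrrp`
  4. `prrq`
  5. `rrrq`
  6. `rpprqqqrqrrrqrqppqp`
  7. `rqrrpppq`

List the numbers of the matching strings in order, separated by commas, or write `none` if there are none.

2

1 → no match
2 → match
3 → no match
4 → no match
5 → no match
6 → no match
7 → no match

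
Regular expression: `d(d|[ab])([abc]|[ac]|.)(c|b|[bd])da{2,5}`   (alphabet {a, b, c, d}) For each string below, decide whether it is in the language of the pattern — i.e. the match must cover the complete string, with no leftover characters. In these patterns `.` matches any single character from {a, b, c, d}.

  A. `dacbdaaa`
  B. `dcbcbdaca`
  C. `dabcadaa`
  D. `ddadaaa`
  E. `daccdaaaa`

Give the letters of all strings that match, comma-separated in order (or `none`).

A → match
B → no match
C → no match
D → no match
E → match

A, E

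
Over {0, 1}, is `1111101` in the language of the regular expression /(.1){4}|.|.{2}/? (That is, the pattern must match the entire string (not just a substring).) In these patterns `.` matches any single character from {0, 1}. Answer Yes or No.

No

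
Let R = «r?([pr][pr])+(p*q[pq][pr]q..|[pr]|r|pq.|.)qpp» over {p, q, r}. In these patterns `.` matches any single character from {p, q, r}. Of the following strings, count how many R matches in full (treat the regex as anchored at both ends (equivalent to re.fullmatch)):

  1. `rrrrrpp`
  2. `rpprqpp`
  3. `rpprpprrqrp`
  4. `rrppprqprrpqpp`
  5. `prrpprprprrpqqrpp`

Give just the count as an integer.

1

1 → no match — must end with `qpp`
2 → match
3 → no match — must end with `qpp`
4 → no match
5 → no match — must end with `qpp`
Total matched: 1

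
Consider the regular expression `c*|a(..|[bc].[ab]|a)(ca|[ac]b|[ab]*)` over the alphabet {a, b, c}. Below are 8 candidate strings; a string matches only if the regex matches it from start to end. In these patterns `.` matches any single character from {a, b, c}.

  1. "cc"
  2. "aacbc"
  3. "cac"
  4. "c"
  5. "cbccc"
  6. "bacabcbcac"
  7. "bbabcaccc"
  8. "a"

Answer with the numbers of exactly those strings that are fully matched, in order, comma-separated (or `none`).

1 → match
2 → no match
3 → no match
4 → match
5 → no match
6 → no match
7 → no match
8 → no match

1, 4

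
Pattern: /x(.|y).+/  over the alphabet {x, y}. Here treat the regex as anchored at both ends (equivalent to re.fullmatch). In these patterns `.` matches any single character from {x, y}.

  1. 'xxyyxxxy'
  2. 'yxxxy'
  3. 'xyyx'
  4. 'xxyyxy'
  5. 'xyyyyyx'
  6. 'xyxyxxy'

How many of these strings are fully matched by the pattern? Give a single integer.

1. 'xxyyxxxy' → match
2. 'yxxxy' → no match — must start with 'x'
3. 'xyyx' → match
4. 'xxyyxy' → match
5. 'xyyyyyx' → match
6. 'xyxyxxy' → match
Total matched: 5

5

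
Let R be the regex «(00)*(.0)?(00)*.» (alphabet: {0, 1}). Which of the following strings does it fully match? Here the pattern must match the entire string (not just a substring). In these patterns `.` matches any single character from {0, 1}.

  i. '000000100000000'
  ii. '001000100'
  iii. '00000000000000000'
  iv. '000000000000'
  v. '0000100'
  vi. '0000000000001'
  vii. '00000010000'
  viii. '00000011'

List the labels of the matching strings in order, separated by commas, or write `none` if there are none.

i, iii, v, vi, vii

i → match
ii → no match
iii → match
iv → no match
v → match
vi → match
vii → match
viii → no match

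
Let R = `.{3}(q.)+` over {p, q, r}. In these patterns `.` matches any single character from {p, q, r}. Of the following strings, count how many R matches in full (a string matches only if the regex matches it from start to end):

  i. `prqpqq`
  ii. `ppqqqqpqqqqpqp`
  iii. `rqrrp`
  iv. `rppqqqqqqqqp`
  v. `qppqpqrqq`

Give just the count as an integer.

1

i. `prqpqq` → no match
ii → no match
iii. `rqrrp` → no match
iv. `rppqqqqqqqqp` → no match
v. `qppqpqrqq` → match
Total matched: 1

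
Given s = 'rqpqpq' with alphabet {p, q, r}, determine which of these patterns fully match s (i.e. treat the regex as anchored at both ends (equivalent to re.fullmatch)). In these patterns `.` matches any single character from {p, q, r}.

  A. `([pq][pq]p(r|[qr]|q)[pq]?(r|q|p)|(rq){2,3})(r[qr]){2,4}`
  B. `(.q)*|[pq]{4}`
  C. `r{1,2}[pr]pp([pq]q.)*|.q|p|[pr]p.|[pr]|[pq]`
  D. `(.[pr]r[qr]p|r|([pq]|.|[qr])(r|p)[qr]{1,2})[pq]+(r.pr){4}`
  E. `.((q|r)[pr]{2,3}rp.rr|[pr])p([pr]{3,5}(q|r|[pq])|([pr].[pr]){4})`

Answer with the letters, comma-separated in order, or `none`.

A → no match
B → match
C → no match
D → no match — must end with 'pr'
E → no match

B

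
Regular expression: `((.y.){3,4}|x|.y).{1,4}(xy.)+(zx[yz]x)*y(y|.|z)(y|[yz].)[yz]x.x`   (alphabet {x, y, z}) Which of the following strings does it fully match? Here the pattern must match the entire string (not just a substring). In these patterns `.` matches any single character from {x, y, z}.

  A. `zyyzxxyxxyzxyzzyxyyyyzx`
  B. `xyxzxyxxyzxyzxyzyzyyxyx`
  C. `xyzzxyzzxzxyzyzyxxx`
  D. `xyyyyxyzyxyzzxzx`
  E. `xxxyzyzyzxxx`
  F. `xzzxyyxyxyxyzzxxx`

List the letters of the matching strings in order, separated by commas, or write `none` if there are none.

B, C, D, E, F

A → no match
B → match
C → match
D → match
E → match
F → match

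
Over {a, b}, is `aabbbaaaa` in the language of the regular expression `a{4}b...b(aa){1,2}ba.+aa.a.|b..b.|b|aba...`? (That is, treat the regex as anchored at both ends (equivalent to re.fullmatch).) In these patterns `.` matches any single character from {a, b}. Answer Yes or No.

No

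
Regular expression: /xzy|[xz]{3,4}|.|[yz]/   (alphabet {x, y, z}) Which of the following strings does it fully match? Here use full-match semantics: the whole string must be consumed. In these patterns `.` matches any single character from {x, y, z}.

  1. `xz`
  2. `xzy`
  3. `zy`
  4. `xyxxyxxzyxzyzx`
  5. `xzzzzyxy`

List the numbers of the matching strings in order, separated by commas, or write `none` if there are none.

2

1 → no match
2 → match
3 → no match
4 → no match
5 → no match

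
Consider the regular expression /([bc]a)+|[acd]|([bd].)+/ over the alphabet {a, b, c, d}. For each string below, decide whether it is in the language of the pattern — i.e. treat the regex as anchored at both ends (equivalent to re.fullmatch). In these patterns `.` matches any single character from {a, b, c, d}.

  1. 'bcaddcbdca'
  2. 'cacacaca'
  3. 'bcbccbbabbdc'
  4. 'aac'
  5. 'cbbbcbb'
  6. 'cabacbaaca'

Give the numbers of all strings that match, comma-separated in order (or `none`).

1 → no match
2 → match
3 → no match
4 → no match
5 → no match
6 → no match

2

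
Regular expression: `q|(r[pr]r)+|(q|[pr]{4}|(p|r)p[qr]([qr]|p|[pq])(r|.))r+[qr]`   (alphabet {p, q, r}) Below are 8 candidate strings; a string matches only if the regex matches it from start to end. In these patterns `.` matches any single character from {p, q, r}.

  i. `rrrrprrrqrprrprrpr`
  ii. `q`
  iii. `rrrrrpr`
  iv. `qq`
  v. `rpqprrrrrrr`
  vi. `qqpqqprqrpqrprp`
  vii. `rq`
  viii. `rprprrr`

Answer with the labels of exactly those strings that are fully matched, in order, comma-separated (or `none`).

ii, v, viii

i → no match
ii → match
iii → no match
iv → no match
v → match
vi → no match
vii → no match
viii → match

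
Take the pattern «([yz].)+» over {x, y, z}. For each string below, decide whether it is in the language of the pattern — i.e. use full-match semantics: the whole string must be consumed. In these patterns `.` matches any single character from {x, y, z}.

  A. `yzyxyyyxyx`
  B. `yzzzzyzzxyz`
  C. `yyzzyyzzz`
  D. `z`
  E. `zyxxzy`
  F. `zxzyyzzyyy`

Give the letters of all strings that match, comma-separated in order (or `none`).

A → match
B → no match
C → no match
D → no match
E → no match
F → match

A, F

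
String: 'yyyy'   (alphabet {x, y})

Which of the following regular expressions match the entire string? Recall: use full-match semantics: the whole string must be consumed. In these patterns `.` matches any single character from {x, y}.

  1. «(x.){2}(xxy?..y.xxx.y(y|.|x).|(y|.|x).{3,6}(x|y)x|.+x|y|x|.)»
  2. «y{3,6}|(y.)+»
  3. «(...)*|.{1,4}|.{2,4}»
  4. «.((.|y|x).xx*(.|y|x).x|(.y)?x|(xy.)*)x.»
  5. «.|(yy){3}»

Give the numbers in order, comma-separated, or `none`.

2, 3

1 → no match — must start with 'x'
2 → match
3 → match
4 → no match
5 → no match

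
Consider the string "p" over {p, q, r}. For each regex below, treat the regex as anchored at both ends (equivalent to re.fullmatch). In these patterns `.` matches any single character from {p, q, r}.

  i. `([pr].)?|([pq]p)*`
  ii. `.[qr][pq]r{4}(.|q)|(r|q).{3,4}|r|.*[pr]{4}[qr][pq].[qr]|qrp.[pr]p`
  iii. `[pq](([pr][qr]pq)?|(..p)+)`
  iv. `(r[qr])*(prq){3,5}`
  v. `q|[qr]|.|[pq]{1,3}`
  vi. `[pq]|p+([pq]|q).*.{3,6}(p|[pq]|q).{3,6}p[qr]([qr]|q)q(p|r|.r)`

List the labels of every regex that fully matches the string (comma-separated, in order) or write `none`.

i → no match
ii → no match
iii → match
iv → no match — must end with "prq"
v → match
vi → match

iii, v, vi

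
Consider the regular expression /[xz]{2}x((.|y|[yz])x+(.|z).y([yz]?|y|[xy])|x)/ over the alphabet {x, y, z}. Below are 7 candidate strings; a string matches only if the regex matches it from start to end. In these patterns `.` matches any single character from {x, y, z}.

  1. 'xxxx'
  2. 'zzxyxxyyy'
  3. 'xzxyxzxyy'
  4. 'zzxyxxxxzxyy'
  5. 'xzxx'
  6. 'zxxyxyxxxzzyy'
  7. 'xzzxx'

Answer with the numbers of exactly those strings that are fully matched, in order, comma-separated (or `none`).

1, 2, 3, 4, 5

1 → match
2 → match
3 → match
4 → match
5 → match
6 → no match
7 → no match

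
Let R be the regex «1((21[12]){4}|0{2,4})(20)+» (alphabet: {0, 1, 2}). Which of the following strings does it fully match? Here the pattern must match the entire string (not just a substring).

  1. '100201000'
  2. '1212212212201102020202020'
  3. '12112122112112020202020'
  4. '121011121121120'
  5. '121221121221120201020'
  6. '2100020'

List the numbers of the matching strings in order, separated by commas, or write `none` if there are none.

3

1 → no match — must end with '20'
2 → no match
3 → match
4 → no match
5 → no match
6 → no match — must start with '1'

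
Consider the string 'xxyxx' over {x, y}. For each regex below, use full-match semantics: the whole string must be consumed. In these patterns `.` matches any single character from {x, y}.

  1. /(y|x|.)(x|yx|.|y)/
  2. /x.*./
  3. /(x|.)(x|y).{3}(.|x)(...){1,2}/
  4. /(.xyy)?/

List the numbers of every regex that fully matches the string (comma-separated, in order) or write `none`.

2

1 → no match
2 → match
3 → no match
4 → no match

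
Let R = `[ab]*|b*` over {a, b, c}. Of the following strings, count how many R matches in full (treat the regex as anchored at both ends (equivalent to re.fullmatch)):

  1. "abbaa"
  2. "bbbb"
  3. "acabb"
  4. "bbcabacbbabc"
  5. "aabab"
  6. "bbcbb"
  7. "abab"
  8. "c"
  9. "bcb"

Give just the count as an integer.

4

1. "abbaa" → match
2. "bbbb" → match
3. "acabb" → no match
4. "bbcabacbbabc" → no match
5. "aabab" → match
6. "bbcbb" → no match
7. "abab" → match
8. "c" → no match
9. "bcb" → no match
Total matched: 4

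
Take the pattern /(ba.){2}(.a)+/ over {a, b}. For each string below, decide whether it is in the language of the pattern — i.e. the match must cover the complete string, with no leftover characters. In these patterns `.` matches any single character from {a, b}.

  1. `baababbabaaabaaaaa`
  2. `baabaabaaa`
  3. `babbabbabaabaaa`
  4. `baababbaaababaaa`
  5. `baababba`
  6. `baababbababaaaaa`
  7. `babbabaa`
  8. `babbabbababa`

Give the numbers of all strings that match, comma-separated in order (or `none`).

1 → match
2. `baabaabaaa` → match
3 → no match
4 → match
5. `baababba` → match
6 → match
7. `babbabaa` → match
8. `babbabbababa` → match

1, 2, 4, 5, 6, 7, 8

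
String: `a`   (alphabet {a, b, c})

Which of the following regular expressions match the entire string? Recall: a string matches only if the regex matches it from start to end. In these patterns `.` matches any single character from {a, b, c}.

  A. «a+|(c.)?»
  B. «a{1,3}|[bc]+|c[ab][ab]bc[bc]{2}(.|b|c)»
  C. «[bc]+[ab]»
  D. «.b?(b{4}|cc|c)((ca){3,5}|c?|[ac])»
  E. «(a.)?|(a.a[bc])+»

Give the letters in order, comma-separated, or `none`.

A → match
B → match
C → no match
D → no match
E → no match

A, B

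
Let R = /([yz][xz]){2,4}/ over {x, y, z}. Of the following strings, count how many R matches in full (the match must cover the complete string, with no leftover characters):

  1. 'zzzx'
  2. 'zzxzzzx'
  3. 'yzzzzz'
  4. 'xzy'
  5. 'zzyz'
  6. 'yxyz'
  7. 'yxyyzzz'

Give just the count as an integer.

4

1. 'zzzx' → match
2. 'zzxzzzx' → no match
3. 'yzzzzz' → match
4. 'xzy' → no match
5. 'zzyz' → match
6. 'yxyz' → match
7. 'yxyyzzz' → no match
Total matched: 4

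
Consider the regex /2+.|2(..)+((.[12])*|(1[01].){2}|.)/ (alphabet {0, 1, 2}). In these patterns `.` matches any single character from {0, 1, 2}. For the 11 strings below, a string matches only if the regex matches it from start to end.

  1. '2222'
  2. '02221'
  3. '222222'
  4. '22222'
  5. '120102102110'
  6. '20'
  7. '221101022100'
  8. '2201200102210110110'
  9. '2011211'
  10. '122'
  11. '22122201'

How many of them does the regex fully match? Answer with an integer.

1 → match
2 → no match — must start with '2'
3 → match
4 → match
5 → no match — must start with '2'
6 → match
7 → match
8 → match
9 → match
10 → no match — must start with '2'
11 → match
Total matched: 8

8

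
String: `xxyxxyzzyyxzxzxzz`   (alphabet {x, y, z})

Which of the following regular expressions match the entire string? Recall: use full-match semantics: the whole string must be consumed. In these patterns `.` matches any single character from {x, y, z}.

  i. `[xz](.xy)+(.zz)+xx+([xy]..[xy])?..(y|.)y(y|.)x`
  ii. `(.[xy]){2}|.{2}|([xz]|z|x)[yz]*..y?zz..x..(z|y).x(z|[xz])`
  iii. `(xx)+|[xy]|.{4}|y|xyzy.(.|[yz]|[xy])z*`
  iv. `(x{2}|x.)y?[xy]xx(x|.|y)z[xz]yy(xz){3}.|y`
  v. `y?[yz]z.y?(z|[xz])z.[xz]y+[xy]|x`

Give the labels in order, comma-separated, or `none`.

i → no match — must end with `x`
ii → no match
iii → no match
iv → match
v → no match

iv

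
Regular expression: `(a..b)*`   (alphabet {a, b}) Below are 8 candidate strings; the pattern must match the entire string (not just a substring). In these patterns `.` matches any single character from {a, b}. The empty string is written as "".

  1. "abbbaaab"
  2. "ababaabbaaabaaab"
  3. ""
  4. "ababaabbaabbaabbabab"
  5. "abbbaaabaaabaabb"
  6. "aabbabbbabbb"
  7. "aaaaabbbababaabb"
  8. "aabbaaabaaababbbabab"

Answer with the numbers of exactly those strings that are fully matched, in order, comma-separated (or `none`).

1 → match
2 → match
3 → match
4 → match
5 → match
6 → match
7 → no match
8 → match

1, 2, 3, 4, 5, 6, 8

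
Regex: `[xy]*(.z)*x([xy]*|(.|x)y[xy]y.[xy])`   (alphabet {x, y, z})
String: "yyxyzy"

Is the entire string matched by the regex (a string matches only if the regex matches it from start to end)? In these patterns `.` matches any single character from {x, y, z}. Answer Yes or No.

No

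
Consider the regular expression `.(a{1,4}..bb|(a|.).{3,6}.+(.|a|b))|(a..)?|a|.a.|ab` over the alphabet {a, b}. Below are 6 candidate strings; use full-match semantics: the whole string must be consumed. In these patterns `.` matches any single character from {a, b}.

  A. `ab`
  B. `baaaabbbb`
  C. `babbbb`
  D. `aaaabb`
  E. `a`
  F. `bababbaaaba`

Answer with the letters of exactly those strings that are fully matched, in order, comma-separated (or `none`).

A, B, C, D, E, F

A → match
B → match
C → match
D → match
E → match
F → match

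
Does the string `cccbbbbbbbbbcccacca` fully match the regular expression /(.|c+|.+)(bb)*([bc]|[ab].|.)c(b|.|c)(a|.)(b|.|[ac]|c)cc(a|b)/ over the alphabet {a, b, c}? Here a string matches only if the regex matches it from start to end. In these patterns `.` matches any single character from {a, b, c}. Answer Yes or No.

Yes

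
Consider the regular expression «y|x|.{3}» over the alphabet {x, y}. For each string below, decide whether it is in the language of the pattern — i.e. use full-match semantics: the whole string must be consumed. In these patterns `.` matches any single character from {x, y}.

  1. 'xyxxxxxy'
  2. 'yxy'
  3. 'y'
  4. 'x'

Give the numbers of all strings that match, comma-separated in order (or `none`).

1 → no match
2 → match
3 → match
4 → match

2, 3, 4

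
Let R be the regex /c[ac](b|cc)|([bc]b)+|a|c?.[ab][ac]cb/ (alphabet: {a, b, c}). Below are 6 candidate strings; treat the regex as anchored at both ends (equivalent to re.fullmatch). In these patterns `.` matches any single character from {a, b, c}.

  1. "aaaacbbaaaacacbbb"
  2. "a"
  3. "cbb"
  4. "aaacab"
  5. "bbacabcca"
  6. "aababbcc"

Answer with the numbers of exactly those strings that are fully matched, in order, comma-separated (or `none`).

1 → no match
2 → match
3 → no match
4 → no match
5 → no match
6 → no match

2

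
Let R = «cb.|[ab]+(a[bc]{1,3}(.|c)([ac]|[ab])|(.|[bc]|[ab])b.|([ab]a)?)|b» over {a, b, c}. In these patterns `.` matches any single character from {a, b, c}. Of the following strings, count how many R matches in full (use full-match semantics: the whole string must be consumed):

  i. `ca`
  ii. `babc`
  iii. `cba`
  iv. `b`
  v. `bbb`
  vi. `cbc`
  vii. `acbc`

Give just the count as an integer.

6

i → no match
ii → match
iii → match
iv → match
v → match
vi → match
vii → match
Total matched: 6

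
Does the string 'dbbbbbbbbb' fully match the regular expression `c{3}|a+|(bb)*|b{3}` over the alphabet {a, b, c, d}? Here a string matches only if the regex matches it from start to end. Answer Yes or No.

No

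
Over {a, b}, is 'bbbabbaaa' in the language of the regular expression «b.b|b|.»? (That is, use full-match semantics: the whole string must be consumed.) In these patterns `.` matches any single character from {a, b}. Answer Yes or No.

No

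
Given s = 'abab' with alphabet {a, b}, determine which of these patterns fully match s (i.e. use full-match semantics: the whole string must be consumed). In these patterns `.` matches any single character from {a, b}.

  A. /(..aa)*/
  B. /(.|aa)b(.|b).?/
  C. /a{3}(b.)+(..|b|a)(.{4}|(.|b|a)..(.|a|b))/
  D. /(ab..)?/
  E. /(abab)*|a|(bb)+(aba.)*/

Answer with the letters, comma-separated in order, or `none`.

A → no match
B → match
C → no match
D → match
E → match

B, D, E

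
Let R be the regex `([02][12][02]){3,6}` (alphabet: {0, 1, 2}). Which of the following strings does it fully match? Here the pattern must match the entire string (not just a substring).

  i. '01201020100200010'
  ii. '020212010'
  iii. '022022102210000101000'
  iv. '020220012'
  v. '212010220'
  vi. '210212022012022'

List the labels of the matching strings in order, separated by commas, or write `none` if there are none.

ii, iv, v, vi

i → no match
ii → match
iii → no match
iv → match
v → match
vi → match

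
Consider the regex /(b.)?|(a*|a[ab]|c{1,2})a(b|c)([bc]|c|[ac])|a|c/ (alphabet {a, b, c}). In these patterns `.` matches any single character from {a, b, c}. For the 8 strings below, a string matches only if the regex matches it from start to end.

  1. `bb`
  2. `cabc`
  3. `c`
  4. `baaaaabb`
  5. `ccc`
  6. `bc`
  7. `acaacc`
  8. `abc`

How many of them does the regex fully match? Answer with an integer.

5

1. `bb` → match
2. `cabc` → match
3. `c` → match
4. `baaaaabb` → no match
5. `ccc` → no match
6. `bc` → match
7. `acaacc` → no match
8. `abc` → match
Total matched: 5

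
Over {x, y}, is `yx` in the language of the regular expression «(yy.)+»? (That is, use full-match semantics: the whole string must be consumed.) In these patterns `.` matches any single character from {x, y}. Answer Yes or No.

Every match must start with `yy`, but `yx` does not.

No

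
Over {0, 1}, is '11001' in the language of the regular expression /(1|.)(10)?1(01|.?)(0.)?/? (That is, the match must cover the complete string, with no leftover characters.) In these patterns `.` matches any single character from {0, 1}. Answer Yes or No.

Yes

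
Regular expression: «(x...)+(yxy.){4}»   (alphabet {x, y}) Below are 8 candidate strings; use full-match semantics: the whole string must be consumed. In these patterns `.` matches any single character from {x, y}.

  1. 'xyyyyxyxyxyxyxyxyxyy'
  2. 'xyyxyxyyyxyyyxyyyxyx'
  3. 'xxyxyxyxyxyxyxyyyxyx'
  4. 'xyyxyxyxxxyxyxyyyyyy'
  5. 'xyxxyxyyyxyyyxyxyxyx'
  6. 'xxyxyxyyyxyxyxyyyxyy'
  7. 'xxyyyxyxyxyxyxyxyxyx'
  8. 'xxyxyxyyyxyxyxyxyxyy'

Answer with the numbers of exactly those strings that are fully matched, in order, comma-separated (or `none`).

1 → match
2 → match
3 → match
4 → no match
5 → match
6 → match
7 → match
8 → match

1, 2, 3, 5, 6, 7, 8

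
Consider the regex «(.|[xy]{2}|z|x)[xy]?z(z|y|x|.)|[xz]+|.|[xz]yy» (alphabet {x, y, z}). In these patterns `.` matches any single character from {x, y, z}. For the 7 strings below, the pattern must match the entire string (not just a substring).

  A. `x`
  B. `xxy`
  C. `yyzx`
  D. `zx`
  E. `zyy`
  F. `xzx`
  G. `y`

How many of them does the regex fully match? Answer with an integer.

A → match
B → no match
C → match
D → match
E → match
F → match
G → match
Total matched: 6

6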